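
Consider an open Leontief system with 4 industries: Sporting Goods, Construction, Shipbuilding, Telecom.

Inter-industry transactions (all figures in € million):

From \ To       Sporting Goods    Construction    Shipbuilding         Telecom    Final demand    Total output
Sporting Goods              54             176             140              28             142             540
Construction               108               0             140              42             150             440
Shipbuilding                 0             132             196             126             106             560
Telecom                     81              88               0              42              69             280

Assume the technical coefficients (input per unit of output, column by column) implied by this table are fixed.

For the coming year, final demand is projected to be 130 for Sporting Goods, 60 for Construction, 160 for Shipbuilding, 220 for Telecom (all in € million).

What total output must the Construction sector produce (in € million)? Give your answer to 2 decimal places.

x_2 = 448.59

Technical coefficients a_ij = z_ij / X_j:
  a_11 = 54/540 = 0.10, a_21 = 108/540 = 0.20, a_31 = 0/540 = 0.00, a_41 = 81/540 = 0.15
  a_12 = 176/440 = 0.40, a_22 = 0/440 = 0.00, a_32 = 132/440 = 0.30, a_42 = 88/440 = 0.20
  a_13 = 140/560 = 0.25, a_23 = 140/560 = 0.25, a_33 = 196/560 = 0.35, a_43 = 0/560 = 0.00
  a_14 = 28/280 = 0.10, a_24 = 42/280 = 0.15, a_34 = 126/280 = 0.45, a_44 = 42/280 = 0.15
I − A =
  [   0.90    -0.40    -0.25    -0.10]
  [  -0.20     1.00    -0.25    -0.15]
  [   0.00    -0.30     0.65    -0.45]
  [  -0.15    -0.20     0.00     0.85]
Compute the cofactors C_ij = (−1)^(i+j)·(3×3 minor ij) of I−A; the adjugate is their transpose:
adj(I−A) = Cᵀ =
  [ 0.446750   0.320250   0.295000   0.265250]
  [ 0.142000   0.470625   0.235625   0.224500]
  [ 0.143250   0.333000   0.642000   0.415500]
  [ 0.112250   0.167250   0.107500   0.450500]
det(I−A) = Σ_j (I−A)_1j·C_1j = (0.90)(0.446750) + (-0.40)(0.142000) + (-0.25)(0.143250) + (-0.10)(0.112250) = 0.2982375
(I − A)⁻¹ = adj(I−A) / det(I−A) ≈
  [   1.4980     1.0738     0.9891     0.8894]
  [   0.4761     1.5780     0.7901     0.7528]
  [   0.4803     1.1166     2.1526     1.3932]
  [   0.3764     0.5608     0.3605     1.5105]
x = (I − A)⁻¹ d = adj(I−A)·d / det(I−A), with det(I−A) = 0.2982375:
  x_1 = (0.446750·130 + 0.320250·60 + 0.295000·160 + 0.265250·220) / 0.2982375 = 182.8475 / 0.2982375 ≈ 613.09
  x_2 = (0.142000·130 + 0.470625·60 + 0.235625·160 + 0.224500·220) / 0.2982375 = 133.7875 / 0.2982375 ≈ 448.59
  x_3 = (0.143250·130 + 0.333000·60 + 0.642000·160 + 0.415500·220) / 0.2982375 = 232.7325 / 0.2982375 ≈ 780.36
  x_4 = (0.112250·130 + 0.167250·60 + 0.107500·160 + 0.450500·220) / 0.2982375 = 140.9375 / 0.2982375 ≈ 472.57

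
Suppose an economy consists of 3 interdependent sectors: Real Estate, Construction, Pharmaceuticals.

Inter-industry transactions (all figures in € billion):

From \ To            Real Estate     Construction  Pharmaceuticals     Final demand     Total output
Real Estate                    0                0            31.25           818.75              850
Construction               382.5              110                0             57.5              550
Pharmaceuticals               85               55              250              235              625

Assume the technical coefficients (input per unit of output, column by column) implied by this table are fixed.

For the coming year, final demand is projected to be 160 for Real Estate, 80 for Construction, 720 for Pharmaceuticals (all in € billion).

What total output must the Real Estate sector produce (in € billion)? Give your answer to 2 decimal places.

Technical coefficients a_ij = z_ij / X_j:
  a_RR = 0/850 = 0.00, a_CR = 382.5/850 = 0.45, a_PR = 85/850 = 0.10
  a_RC = 0/550 = 0.00, a_CC = 110/550 = 0.20, a_PC = 55/550 = 0.10
  a_RP = 31.25/625 = 0.05, a_CP = 0/625 = 0.00, a_PP = 250/625 = 0.40
I − A =
  [   1.00     0.00    -0.05]
  [  -0.45     0.80     0.00]
  [  -0.10    -0.10     0.60]
Cofactors of I−A, C_ij = (−1)^(i+j)·(minor ij) (rows/columns in the sector order above):
  C_11 = (0.80)(0.60) − (0.00)(-0.10) = 0.4800
  C_12 = −[(-0.45)(0.60) − (0.00)(-0.10)] = 0.2700
  C_13 = (-0.45)(-0.10) − (0.80)(-0.10) = 0.1250
  C_21 = −[(0.00)(0.60) − (-0.05)(-0.10)] = 0.0050
  C_22 = (1.00)(0.60) − (-0.05)(-0.10) = 0.5950
  C_23 = −[(1.00)(-0.10) − (0.00)(-0.10)] = 0.1000
  C_31 = (0.00)(0.00) − (-0.05)(0.80) = 0.0400
  C_32 = −[(1.00)(0.00) − (-0.05)(-0.45)] = 0.0225
  C_33 = (1.00)(0.80) − (0.00)(-0.45) = 0.8000
det(I−A) = Σ_j (I−A)_1j·C_1j = (1.00)(0.4800) + (0.00)(0.2700) + (-0.05)(0.1250) = 0.47375
adj(I−A) = Cᵀ =
  [ 0.4800   0.0050   0.0400]
  [ 0.2700   0.5950   0.0225]
  [ 0.1250   0.1000   0.8000]
(I − A)⁻¹ = adj(I−A) / det(I−A) ≈
  [   1.0132     0.0106     0.0844]
  [   0.5699     1.2559     0.0475]
  [   0.2639     0.2111     1.6887]
x = (I − A)⁻¹ d = adj(I−A)·d / det(I−A), with det(I−A) = 0.47375:
  x_R = (0.4800·160 + 0.0050·80 + 0.0400·720) / 0.47375 = 106.00 / 0.47375 ≈ 223.75
  x_C = (0.2700·160 + 0.5950·80 + 0.0225·720) / 0.47375 = 107.00 / 0.47375 ≈ 225.86
  x_P = (0.1250·160 + 0.1000·80 + 0.8000·720) / 0.47375 = 604.00 / 0.47375 ≈ 1274.93

x_R = 223.75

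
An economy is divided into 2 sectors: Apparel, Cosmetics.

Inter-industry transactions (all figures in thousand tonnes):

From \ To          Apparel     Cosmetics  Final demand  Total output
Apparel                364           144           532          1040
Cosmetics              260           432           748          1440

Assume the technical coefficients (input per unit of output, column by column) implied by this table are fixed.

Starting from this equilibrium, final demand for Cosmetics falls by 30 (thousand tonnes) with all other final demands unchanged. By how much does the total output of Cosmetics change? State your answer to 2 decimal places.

Technical coefficients a_ij = z_ij / X_j:
  a_11 = 364/1040 = 0.35, a_21 = 260/1040 = 0.25
  a_12 = 144/1440 = 0.10, a_22 = 432/1440 = 0.30
I − A =
  [   0.65    -0.10]
  [  -0.25     0.70]
det(I−A) = (0.65)(0.70) − (-0.10)(-0.25) = 0.4300
adj(I−A) = [[0.70, 0.10], [0.25, 0.65]]
(I − A)⁻¹ = adj(I−A) / det(I−A) ≈
  [   1.6279     0.2326]
  [   0.5814     1.5116]
Δx = (I − A)⁻¹ Δd with Δd having -30 in the Cosmetics component and 0 elsewhere.
So Δx_2 = L_22 · (-30), where L_22 = adj(I−A)_22 / det(I−A) = 0.65 / 0.4300.
Δx_2 = 0.65 × (-30) / 0.4300 = -19.50 / 0.4300 ≈ -45.35.

Δx_2 = -45.35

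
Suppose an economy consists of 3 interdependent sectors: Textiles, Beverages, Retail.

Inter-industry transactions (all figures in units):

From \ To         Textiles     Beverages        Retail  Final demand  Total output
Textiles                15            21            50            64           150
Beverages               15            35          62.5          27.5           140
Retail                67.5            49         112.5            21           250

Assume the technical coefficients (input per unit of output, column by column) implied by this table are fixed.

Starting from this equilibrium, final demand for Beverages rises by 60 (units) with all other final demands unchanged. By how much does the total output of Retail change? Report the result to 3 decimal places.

Technical coefficients a_ij = z_ij / X_j:
  a_11 = 15/150 = 0.10, a_21 = 15/150 = 0.10, a_31 = 67.5/150 = 0.45
  a_12 = 21/140 = 0.15, a_22 = 35/140 = 0.25, a_32 = 49/140 = 0.35
  a_13 = 50/250 = 0.20, a_23 = 62.5/250 = 0.25, a_33 = 112.5/250 = 0.45
I − A =
  [   0.90    -0.15    -0.20]
  [  -0.10     0.75    -0.25]
  [  -0.45    -0.35     0.55]
Cofactors of I−A, C_ij = (−1)^(i+j)·(minor ij) (rows/columns in the sector order above):
  C_11 = (0.75)(0.55) − (-0.25)(-0.35) = 0.3250
  C_12 = −[(-0.10)(0.55) − (-0.25)(-0.45)] = 0.1675
  C_13 = (-0.10)(-0.35) − (0.75)(-0.45) = 0.3725
  C_21 = −[(-0.15)(0.55) − (-0.20)(-0.35)] = 0.1525
  C_22 = (0.90)(0.55) − (-0.20)(-0.45) = 0.4050
  C_23 = −[(0.90)(-0.35) − (-0.15)(-0.45)] = 0.3825
  C_31 = (-0.15)(-0.25) − (-0.20)(0.75) = 0.1875
  C_32 = −[(0.90)(-0.25) − (-0.20)(-0.10)] = 0.2450
  C_33 = (0.90)(0.75) − (-0.15)(-0.10) = 0.6600
det(I−A) = Σ_j (I−A)_1j·C_1j = (0.90)(0.3250) + (-0.15)(0.1675) + (-0.20)(0.3725) = 0.192875
adj(I−A) = Cᵀ =
  [ 0.3250   0.1525   0.1875]
  [ 0.1675   0.4050   0.2450]
  [ 0.3725   0.3825   0.6600]
(I − A)⁻¹ = adj(I−A) / det(I−A) ≈
  [   1.6850     0.7907     0.9721]
  [   0.8684     2.0998     1.2703]
  [   1.9313     1.9831     3.4219]
Δx = (I − A)⁻¹ Δd with Δd having +60 in the Beverages component and 0 elsewhere.
So Δx_3 = L_32 · (+60), where L_32 = adj(I−A)_32 / det(I−A) = 0.3825 / 0.192875.
Δx_3 = 0.3825 × (+60) / 0.192875 = 22.95 / 0.192875 ≈ 118.989.

Δx_3 = 118.989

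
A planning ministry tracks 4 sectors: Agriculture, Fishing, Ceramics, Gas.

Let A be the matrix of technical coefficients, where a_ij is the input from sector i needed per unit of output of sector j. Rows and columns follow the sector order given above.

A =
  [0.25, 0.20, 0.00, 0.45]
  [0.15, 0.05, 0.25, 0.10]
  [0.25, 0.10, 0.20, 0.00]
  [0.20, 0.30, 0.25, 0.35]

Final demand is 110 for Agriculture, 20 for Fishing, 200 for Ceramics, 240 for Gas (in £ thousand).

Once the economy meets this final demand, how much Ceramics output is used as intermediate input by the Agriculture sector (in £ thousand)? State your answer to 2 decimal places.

z_31 = 226.29

I − A =
  [   0.75    -0.20     0.00    -0.45]
  [  -0.15     0.95    -0.25    -0.10]
  [  -0.25    -0.10     0.80     0.00]
  [  -0.20    -0.30    -0.25     0.65]
Compute the cofactors C_ij = (−1)^(i+j)·(3×3 minor ij) of I−A; the adjugate is their transpose:
adj(I−A) = Cᵀ =
  [ 0.451250   0.223250   0.178125   0.346750]
  [ 0.140875   0.289875   0.135000   0.142125]
  [ 0.158625   0.106000   0.311375   0.126125]
  [ 0.264875   0.243250   0.236875   0.514750]
det(I−A) = Σ_j (I−A)_1j·C_1j = (0.75)(0.451250) + (-0.20)(0.140875) + (0.00)(0.158625) + (-0.45)(0.264875) = 0.19106875
(I − A)⁻¹ = adj(I−A) / det(I−A) ≈
  [   2.3617     1.1684     0.9323     1.8148]
  [   0.7373     1.5171     0.7066     0.7438]
  [   0.8302     0.5548     1.6296     0.6601]
  [   1.3863     1.2731     1.2397     2.6941]
First solve x = (I − A)⁻¹ d = adj(I−A)·d / det(I−A); in particular x_1 = (0.451250·110 + 0.223250·20 + 0.178125·200 + 0.346750·240) / 0.19106875 = 172.9475 / 0.19106875 ≈ 905.1585.
Intermediate flow from 3 to 1: z_31 = a_31 · x_1 = 0.25 × 172.9475 / 0.19106875 = 43.236875 / 0.19106875 ≈ 226.29.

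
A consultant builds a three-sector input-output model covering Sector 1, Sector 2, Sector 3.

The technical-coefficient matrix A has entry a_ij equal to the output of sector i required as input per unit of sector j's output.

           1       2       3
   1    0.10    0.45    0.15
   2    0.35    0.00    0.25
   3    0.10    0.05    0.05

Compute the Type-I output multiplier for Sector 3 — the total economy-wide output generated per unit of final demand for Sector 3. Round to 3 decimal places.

m_3 = 1.928

I − A =
  [   0.90    -0.45    -0.15]
  [  -0.35     1.00    -0.25]
  [  -0.10    -0.05     0.95]
Cofactors of I−A, C_ij = (−1)^(i+j)·(minor ij) (rows/columns in the sector order above):
  C_11 = (1.00)(0.95) − (-0.25)(-0.05) = 0.9375
  C_12 = −[(-0.35)(0.95) − (-0.25)(-0.10)] = 0.3575
  C_13 = (-0.35)(-0.05) − (1.00)(-0.10) = 0.1175
  C_21 = −[(-0.45)(0.95) − (-0.15)(-0.05)] = 0.4350
  C_22 = (0.90)(0.95) − (-0.15)(-0.10) = 0.8400
  C_23 = −[(0.90)(-0.05) − (-0.45)(-0.10)] = 0.0900
  C_31 = (-0.45)(-0.25) − (-0.15)(1.00) = 0.2625
  C_32 = −[(0.90)(-0.25) − (-0.15)(-0.35)] = 0.2775
  C_33 = (0.90)(1.00) − (-0.45)(-0.35) = 0.7425
det(I−A) = Σ_j (I−A)_1j·C_1j = (0.90)(0.9375) + (-0.45)(0.3575) + (-0.15)(0.1175) = 0.66525
adj(I−A) = Cᵀ =
  [ 0.9375   0.4350   0.2625]
  [ 0.3575   0.8400   0.2775]
  [ 0.1175   0.0900   0.7425]
(I − A)⁻¹ = adj(I−A) / det(I−A) ≈
  [   1.4092     0.6539     0.3946]
  [   0.5374     1.2627     0.4171]
  [   0.1766     0.1353     1.1161]
The output multiplier for sector j is the column-j sum of the Leontief inverse (I − A)⁻¹ = adj(I−A) / det(I−A).
Column 3 of adj(I−A): (0.2625, 0.2775, 0.7425); det(I−A) = 0.66525.
m_3 = (0.2625 + 0.2775 + 0.7425) / 0.66525 = 1.2825 / 0.66525 ≈ 1.928.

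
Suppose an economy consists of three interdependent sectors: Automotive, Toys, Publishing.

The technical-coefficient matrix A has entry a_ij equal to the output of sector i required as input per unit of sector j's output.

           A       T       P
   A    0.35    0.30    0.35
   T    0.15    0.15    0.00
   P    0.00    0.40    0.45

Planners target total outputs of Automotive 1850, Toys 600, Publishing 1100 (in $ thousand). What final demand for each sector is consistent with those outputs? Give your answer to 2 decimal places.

I − A =
  [   0.65    -0.30    -0.35]
  [  -0.15     0.85     0.00]
  [   0.00    -0.40     0.55]
d = (I − A) x:
  d_A = (+0.65)·1850 + (-0.30)·600 + (-0.35)·1100 = 637.50
  d_T = (-0.15)·1850 + (+0.85)·600 + (+0.00)·1100 = 232.50
  d_P = (+0.00)·1850 + (-0.40)·600 + (+0.55)·1100 = 365.00

d_A = 637.50, d_T = 232.50, d_P = 365.00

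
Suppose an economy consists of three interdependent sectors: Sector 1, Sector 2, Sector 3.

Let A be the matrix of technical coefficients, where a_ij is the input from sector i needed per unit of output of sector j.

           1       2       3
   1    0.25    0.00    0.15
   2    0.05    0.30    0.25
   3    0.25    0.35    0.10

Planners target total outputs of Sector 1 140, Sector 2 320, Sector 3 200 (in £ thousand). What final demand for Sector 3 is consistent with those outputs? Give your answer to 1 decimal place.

d_3 = 33.0

I − A =
  [   0.75     0.00    -0.15]
  [  -0.05     0.70    -0.25]
  [  -0.25    -0.35     0.90]
d = (I − A) x:
  d_1 = (+0.75)·140 + (+0.00)·320 + (-0.15)·200 = 75.0
  d_2 = (-0.05)·140 + (+0.70)·320 + (-0.25)·200 = 167.0
  d_3 = (-0.25)·140 + (-0.35)·320 + (+0.90)·200 = 33.0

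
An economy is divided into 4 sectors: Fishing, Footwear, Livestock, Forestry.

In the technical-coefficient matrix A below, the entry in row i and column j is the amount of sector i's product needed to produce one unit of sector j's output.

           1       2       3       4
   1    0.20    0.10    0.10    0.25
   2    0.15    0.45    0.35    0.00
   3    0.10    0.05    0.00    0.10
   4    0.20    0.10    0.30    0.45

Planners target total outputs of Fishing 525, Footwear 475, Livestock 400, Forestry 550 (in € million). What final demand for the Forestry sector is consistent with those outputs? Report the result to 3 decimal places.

I − A =
  [   0.80    -0.10    -0.10    -0.25]
  [  -0.15     0.55    -0.35     0.00]
  [  -0.10    -0.05     1.00    -0.10]
  [  -0.20    -0.10    -0.30     0.55]
d = (I − A) x:
  d_1 = (+0.80)·525 + (-0.10)·475 + (-0.10)·400 + (-0.25)·550 = 195.000
  d_2 = (-0.15)·525 + (+0.55)·475 + (-0.35)·400 + (+0.00)·550 = 42.500
  d_3 = (-0.10)·525 + (-0.05)·475 + (+1.00)·400 + (-0.10)·550 = 268.750
  d_4 = (-0.20)·525 + (-0.10)·475 + (-0.30)·400 + (+0.55)·550 = 30.000

d_4 = 30.000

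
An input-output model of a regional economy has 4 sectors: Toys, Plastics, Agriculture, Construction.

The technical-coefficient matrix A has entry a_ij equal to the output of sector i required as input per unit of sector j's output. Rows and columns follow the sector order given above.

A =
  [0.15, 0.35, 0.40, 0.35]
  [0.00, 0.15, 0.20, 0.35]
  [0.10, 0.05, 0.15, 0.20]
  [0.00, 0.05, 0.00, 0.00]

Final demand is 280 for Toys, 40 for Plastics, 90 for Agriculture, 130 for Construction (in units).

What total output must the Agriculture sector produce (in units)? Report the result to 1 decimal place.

I − A =
  [   0.85    -0.35    -0.40    -0.35]
  [   0.00     0.85    -0.20    -0.35]
  [  -0.10    -0.05     0.85    -0.20]
  [   0.00    -0.05     0.00     1.00]
Compute the cofactors C_ij = (−1)^(i+j)·(3×3 minor ij) of I−A; the adjugate is their transpose:
adj(I−A) = Cᵀ =
  [ 0.695625   0.336375   0.406500   0.442500]
  [ 0.020000   0.682500   0.170000   0.279875]
  [ 0.083250   0.087750   0.707625   0.201375]
  [ 0.001000   0.034125   0.008500   0.564625]
det(I−A) = Σ_j (I−A)_1j·C_1j = (0.85)(0.695625) + (-0.35)(0.020000) + (-0.40)(0.083250) + (-0.35)(0.001000) = 0.55063125
(I − A)⁻¹ = adj(I−A) / det(I−A) ≈
  [   1.2633     0.6109     0.7382     0.8036]
  [   0.0363     1.2395     0.3087     0.5083]
  [   0.1512     0.1594     1.2851     0.3657]
  [   0.0018     0.0620     0.0154     1.0254]
x = (I − A)⁻¹ d = adj(I−A)·d / det(I−A), with det(I−A) = 0.55063125:
  x_T = (0.695625·280 + 0.336375·40 + 0.406500·90 + 0.442500·130) / 0.55063125 = 302.34 / 0.55063125 ≈ 549.1
  x_P = (0.020000·280 + 0.682500·40 + 0.170000·90 + 0.279875·130) / 0.55063125 = 84.58375 / 0.55063125 ≈ 153.6
  x_A = (0.083250·280 + 0.087750·40 + 0.707625·90 + 0.201375·130) / 0.55063125 = 116.685 / 0.55063125 ≈ 211.9
  x_C = (0.001000·280 + 0.034125·40 + 0.008500·90 + 0.564625·130) / 0.55063125 = 75.81125 / 0.55063125 ≈ 137.7

x_A = 211.9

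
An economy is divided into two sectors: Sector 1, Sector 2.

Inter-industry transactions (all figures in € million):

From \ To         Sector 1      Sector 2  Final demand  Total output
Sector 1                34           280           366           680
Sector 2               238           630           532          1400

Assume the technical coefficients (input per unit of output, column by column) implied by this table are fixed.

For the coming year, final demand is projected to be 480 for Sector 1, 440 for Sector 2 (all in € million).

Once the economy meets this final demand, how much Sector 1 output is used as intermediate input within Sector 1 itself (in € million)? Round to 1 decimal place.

Technical coefficients a_ij = z_ij / X_j:
  a_11 = 34/680 = 0.05, a_21 = 238/680 = 0.35
  a_12 = 280/1400 = 0.20, a_22 = 630/1400 = 0.45
I − A =
  [   0.95    -0.20]
  [  -0.35     0.55]
det(I−A) = (0.95)(0.55) − (-0.20)(-0.35) = 0.4525
adj(I−A) = [[0.55, 0.20], [0.35, 0.95]]
(I − A)⁻¹ = adj(I−A) / det(I−A) ≈
  [   1.2155     0.4420]
  [   0.7735     2.0994]
First solve x = (I − A)⁻¹ d = adj(I−A)·d / det(I−A); in particular x_1 = (0.55·480 + 0.20·440) / 0.4525 = 352.00 / 0.4525 ≈ 777.901.
Intermediate flow from 1 to 1: z_11 = a_11 · x_1 = 0.05 × 352.00 / 0.4525 = 17.60 / 0.4525 ≈ 38.9.

z_11 = 38.9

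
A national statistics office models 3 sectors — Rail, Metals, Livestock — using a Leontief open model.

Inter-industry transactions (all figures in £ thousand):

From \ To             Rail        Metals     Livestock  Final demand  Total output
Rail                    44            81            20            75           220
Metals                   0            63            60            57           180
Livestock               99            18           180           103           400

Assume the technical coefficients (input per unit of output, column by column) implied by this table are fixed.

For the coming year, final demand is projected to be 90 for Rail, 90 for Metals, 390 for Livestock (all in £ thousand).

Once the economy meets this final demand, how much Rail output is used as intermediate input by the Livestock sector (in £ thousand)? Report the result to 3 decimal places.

Technical coefficients a_ij = z_ij / X_j:
  a_RR = 44/220 = 0.20, a_MR = 0/220 = 0.00, a_LR = 99/220 = 0.45
  a_RM = 81/180 = 0.45, a_MM = 63/180 = 0.35, a_LM = 18/180 = 0.10
  a_RL = 20/400 = 0.05, a_ML = 60/400 = 0.15, a_LL = 180/400 = 0.45
I − A =
  [   0.80    -0.45    -0.05]
  [   0.00     0.65    -0.15]
  [  -0.45    -0.10     0.55]
Cofactors of I−A, C_ij = (−1)^(i+j)·(minor ij) (rows/columns in the sector order above):
  C_11 = (0.65)(0.55) − (-0.15)(-0.10) = 0.3425
  C_12 = −[(0.00)(0.55) − (-0.15)(-0.45)] = 0.0675
  C_13 = (0.00)(-0.10) − (0.65)(-0.45) = 0.2925
  C_21 = −[(-0.45)(0.55) − (-0.05)(-0.10)] = 0.2525
  C_22 = (0.80)(0.55) − (-0.05)(-0.45) = 0.4175
  C_23 = −[(0.80)(-0.10) − (-0.45)(-0.45)] = 0.2825
  C_31 = (-0.45)(-0.15) − (-0.05)(0.65) = 0.1000
  C_32 = −[(0.80)(-0.15) − (-0.05)(0.00)] = 0.1200
  C_33 = (0.80)(0.65) − (-0.45)(0.00) = 0.5200
det(I−A) = Σ_j (I−A)_1j·C_1j = (0.80)(0.3425) + (-0.45)(0.0675) + (-0.05)(0.2925) = 0.2290
adj(I−A) = Cᵀ =
  [ 0.3425   0.2525   0.1000]
  [ 0.0675   0.4175   0.1200]
  [ 0.2925   0.2825   0.5200]
(I − A)⁻¹ = adj(I−A) / det(I−A) ≈
  [   1.4956     1.1026     0.4367]
  [   0.2948     1.8231     0.5240]
  [   1.2773     1.2336     2.2707]
First solve x = (I − A)⁻¹ d = adj(I−A)·d / det(I−A); in particular x_L = (0.2925·90 + 0.2825·90 + 0.5200·390) / 0.2290 = 254.55 / 0.2290 ≈ 1111.57205.
Intermediate flow from R to L: z_RL = a_RL · x_L = 0.05 × 254.55 / 0.2290 = 12.7275 / 0.2290 ≈ 55.579.

z_RL = 55.579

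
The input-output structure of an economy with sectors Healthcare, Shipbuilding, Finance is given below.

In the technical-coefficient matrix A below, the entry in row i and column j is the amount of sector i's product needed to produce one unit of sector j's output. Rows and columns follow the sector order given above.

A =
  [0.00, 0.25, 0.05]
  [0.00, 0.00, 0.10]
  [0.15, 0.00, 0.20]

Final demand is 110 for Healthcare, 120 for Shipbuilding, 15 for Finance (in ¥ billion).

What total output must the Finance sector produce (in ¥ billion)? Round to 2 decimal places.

x_3 = 45.64

I − A =
  [   1.00    -0.25    -0.05]
  [   0.00     1.00    -0.10]
  [  -0.15     0.00     0.80]
Cofactors of I−A, C_ij = (−1)^(i+j)·(minor ij) (rows/columns in the sector order above):
  C_11 = (1.00)(0.80) − (-0.10)(0.00) = 0.8000
  C_12 = −[(0.00)(0.80) − (-0.10)(-0.15)] = 0.0150
  C_13 = (0.00)(0.00) − (1.00)(-0.15) = 0.1500
  C_21 = −[(-0.25)(0.80) − (-0.05)(0.00)] = 0.2000
  C_22 = (1.00)(0.80) − (-0.05)(-0.15) = 0.7925
  C_23 = −[(1.00)(0.00) − (-0.25)(-0.15)] = 0.0375
  C_31 = (-0.25)(-0.10) − (-0.05)(1.00) = 0.0750
  C_32 = −[(1.00)(-0.10) − (-0.05)(0.00)] = 0.1000
  C_33 = (1.00)(1.00) − (-0.25)(0.00) = 1.0000
det(I−A) = Σ_j (I−A)_1j·C_1j = (1.00)(0.8000) + (-0.25)(0.0150) + (-0.05)(0.1500) = 0.78875
adj(I−A) = Cᵀ =
  [ 0.8000   0.2000   0.0750]
  [ 0.0150   0.7925   0.1000]
  [ 0.1500   0.0375   1.0000]
(I − A)⁻¹ = adj(I−A) / det(I−A) ≈
  [   1.0143     0.2536     0.0951]
  [   0.0190     1.0048     0.1268]
  [   0.1902     0.0475     1.2678]
x = (I − A)⁻¹ d = adj(I−A)·d / det(I−A), with det(I−A) = 0.78875:
  x_1 = (0.8000·110 + 0.2000·120 + 0.0750·15) / 0.78875 = 113.125 / 0.78875 ≈ 143.42
  x_2 = (0.0150·110 + 0.7925·120 + 0.1000·15) / 0.78875 = 98.25 / 0.78875 ≈ 124.56
  x_3 = (0.1500·110 + 0.0375·120 + 1.0000·15) / 0.78875 = 36.00 / 0.78875 ≈ 45.64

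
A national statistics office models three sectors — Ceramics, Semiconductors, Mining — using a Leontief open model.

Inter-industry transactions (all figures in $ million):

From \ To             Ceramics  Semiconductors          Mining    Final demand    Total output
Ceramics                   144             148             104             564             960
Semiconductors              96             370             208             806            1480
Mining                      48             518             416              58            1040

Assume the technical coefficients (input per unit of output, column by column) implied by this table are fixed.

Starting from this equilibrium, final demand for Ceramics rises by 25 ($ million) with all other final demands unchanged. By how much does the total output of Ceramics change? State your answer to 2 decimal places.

Technical coefficients a_ij = z_ij / X_j:
  a_11 = 144/960 = 0.15, a_21 = 96/960 = 0.10, a_31 = 48/960 = 0.05
  a_12 = 148/1480 = 0.10, a_22 = 370/1480 = 0.25, a_32 = 518/1480 = 0.35
  a_13 = 104/1040 = 0.10, a_23 = 208/1040 = 0.20, a_33 = 416/1040 = 0.40
I − A =
  [   0.85    -0.10    -0.10]
  [  -0.10     0.75    -0.20]
  [  -0.05    -0.35     0.60]
Cofactors of I−A, C_ij = (−1)^(i+j)·(minor ij) (rows/columns in the sector order above):
  C_11 = (0.75)(0.60) − (-0.20)(-0.35) = 0.3800
  C_12 = −[(-0.10)(0.60) − (-0.20)(-0.05)] = 0.0700
  C_13 = (-0.10)(-0.35) − (0.75)(-0.05) = 0.0725
  C_21 = −[(-0.10)(0.60) − (-0.10)(-0.35)] = 0.0950
  C_22 = (0.85)(0.60) − (-0.10)(-0.05) = 0.5050
  C_23 = −[(0.85)(-0.35) − (-0.10)(-0.05)] = 0.3025
  C_31 = (-0.10)(-0.20) − (-0.10)(0.75) = 0.0950
  C_32 = −[(0.85)(-0.20) − (-0.10)(-0.10)] = 0.1800
  C_33 = (0.85)(0.75) − (-0.10)(-0.10) = 0.6275
det(I−A) = Σ_j (I−A)_1j·C_1j = (0.85)(0.3800) + (-0.10)(0.0700) + (-0.10)(0.0725) = 0.30875
adj(I−A) = Cᵀ =
  [ 0.3800   0.0950   0.0950]
  [ 0.0700   0.5050   0.1800]
  [ 0.0725   0.3025   0.6275]
(I − A)⁻¹ = adj(I−A) / det(I−A) ≈
  [   1.2308     0.3077     0.3077]
  [   0.2267     1.6356     0.5830]
  [   0.2348     0.9798     2.0324]
Δx = (I − A)⁻¹ Δd with Δd having +25 in the Ceramics component and 0 elsewhere.
So Δx_1 = L_11 · (+25), where L_11 = adj(I−A)_11 / det(I−A) = 0.3800 / 0.30875.
Δx_1 = 0.3800 × (+25) / 0.30875 = 9.50 / 0.30875 ≈ 30.77.

Δx_1 = 30.77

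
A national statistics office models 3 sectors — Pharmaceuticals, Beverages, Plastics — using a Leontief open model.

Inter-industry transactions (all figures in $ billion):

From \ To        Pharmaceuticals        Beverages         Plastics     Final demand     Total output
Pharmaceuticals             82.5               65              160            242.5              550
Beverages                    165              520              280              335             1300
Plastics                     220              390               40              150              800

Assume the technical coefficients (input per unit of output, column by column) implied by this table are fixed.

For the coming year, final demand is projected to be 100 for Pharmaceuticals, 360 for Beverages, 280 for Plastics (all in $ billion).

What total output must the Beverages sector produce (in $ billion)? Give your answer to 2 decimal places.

Technical coefficients a_ij = z_ij / X_j:
  a_11 = 82.5/550 = 0.15, a_21 = 165/550 = 0.30, a_31 = 220/550 = 0.40
  a_12 = 65/1300 = 0.05, a_22 = 520/1300 = 0.40, a_32 = 390/1300 = 0.30
  a_13 = 160/800 = 0.20, a_23 = 280/800 = 0.35, a_33 = 40/800 = 0.05
I − A =
  [   0.85    -0.05    -0.20]
  [  -0.30     0.60    -0.35]
  [  -0.40    -0.30     0.95]
Cofactors of I−A, C_ij = (−1)^(i+j)·(minor ij) (rows/columns in the sector order above):
  C_11 = (0.60)(0.95) − (-0.35)(-0.30) = 0.4650
  C_12 = −[(-0.30)(0.95) − (-0.35)(-0.40)] = 0.4250
  C_13 = (-0.30)(-0.30) − (0.60)(-0.40) = 0.3300
  C_21 = −[(-0.05)(0.95) − (-0.20)(-0.30)] = 0.1075
  C_22 = (0.85)(0.95) − (-0.20)(-0.40) = 0.7275
  C_23 = −[(0.85)(-0.30) − (-0.05)(-0.40)] = 0.2750
  C_31 = (-0.05)(-0.35) − (-0.20)(0.60) = 0.1375
  C_32 = −[(0.85)(-0.35) − (-0.20)(-0.30)] = 0.3575
  C_33 = (0.85)(0.60) − (-0.05)(-0.30) = 0.4950
det(I−A) = Σ_j (I−A)_1j·C_1j = (0.85)(0.4650) + (-0.05)(0.4250) + (-0.20)(0.3300) = 0.3080
adj(I−A) = Cᵀ =
  [ 0.4650   0.1075   0.1375]
  [ 0.4250   0.7275   0.3575]
  [ 0.3300   0.2750   0.4950]
(I − A)⁻¹ = adj(I−A) / det(I−A) ≈
  [   1.5097     0.3490     0.4464]
  [   1.3799     2.3620     1.1607]
  [   1.0714     0.8929     1.6071]
x = (I − A)⁻¹ d = adj(I−A)·d / det(I−A), with det(I−A) = 0.3080:
  x_1 = (0.4650·100 + 0.1075·360 + 0.1375·280) / 0.3080 = 123.70 / 0.3080 ≈ 401.62
  x_2 = (0.4250·100 + 0.7275·360 + 0.3575·280) / 0.3080 = 404.50 / 0.3080 ≈ 1313.31
  x_3 = (0.3300·100 + 0.2750·360 + 0.4950·280) / 0.3080 = 270.60 / 0.3080 ≈ 878.57

x_2 = 1313.31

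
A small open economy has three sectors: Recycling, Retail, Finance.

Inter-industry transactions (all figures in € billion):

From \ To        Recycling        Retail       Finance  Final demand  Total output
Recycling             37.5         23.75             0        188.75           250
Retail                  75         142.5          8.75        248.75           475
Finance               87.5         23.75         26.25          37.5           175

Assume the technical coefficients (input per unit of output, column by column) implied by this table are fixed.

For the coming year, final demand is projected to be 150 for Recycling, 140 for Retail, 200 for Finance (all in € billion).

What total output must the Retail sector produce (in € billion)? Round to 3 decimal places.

Technical coefficients a_ij = z_ij / X_j:
  a_11 = 37.5/250 = 0.15, a_21 = 75/250 = 0.30, a_31 = 87.5/250 = 0.35
  a_12 = 23.75/475 = 0.05, a_22 = 142.5/475 = 0.30, a_32 = 23.75/475 = 0.05
  a_13 = 0/175 = 0.00, a_23 = 8.75/175 = 0.05, a_33 = 26.25/175 = 0.15
I − A =
  [   0.85    -0.05     0.00]
  [  -0.30     0.70    -0.05]
  [  -0.35    -0.05     0.85]
Cofactors of I−A, C_ij = (−1)^(i+j)·(minor ij) (rows/columns in the sector order above):
  C_11 = (0.70)(0.85) − (-0.05)(-0.05) = 0.5925
  C_12 = −[(-0.30)(0.85) − (-0.05)(-0.35)] = 0.2725
  C_13 = (-0.30)(-0.05) − (0.70)(-0.35) = 0.2600
  C_21 = −[(-0.05)(0.85) − (0.00)(-0.05)] = 0.0425
  C_22 = (0.85)(0.85) − (0.00)(-0.35) = 0.7225
  C_23 = −[(0.85)(-0.05) − (-0.05)(-0.35)] = 0.0600
  C_31 = (-0.05)(-0.05) − (0.00)(0.70) = 0.0025
  C_32 = −[(0.85)(-0.05) − (0.00)(-0.30)] = 0.0425
  C_33 = (0.85)(0.70) − (-0.05)(-0.30) = 0.5800
det(I−A) = Σ_j (I−A)_1j·C_1j = (0.85)(0.5925) + (-0.05)(0.2725) + (0.00)(0.2600) = 0.4900
adj(I−A) = Cᵀ =
  [ 0.5925   0.0425   0.0025]
  [ 0.2725   0.7225   0.0425]
  [ 0.2600   0.0600   0.5800]
(I − A)⁻¹ = adj(I−A) / det(I−A) ≈
  [   1.2092     0.0867     0.0051]
  [   0.5561     1.4745     0.0867]
  [   0.5306     0.1224     1.1837]
x = (I − A)⁻¹ d = adj(I−A)·d / det(I−A), with det(I−A) = 0.4900:
  x_1 = (0.5925·150 + 0.0425·140 + 0.0025·200) / 0.4900 = 95.325 / 0.4900 ≈ 194.541
  x_2 = (0.2725·150 + 0.7225·140 + 0.0425·200) / 0.4900 = 150.525 / 0.4900 ≈ 307.194
  x_3 = (0.2600·150 + 0.0600·140 + 0.5800·200) / 0.4900 = 163.40 / 0.4900 ≈ 333.469

x_2 = 307.194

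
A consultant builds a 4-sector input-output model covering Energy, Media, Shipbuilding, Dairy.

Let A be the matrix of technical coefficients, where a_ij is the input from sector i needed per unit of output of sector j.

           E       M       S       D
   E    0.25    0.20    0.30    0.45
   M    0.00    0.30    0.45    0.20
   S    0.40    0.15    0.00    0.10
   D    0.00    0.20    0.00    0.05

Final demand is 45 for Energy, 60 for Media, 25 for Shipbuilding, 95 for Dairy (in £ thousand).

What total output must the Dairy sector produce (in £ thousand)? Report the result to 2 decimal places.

x_D = 154.36

I − A =
  [   0.75    -0.20    -0.30    -0.45]
  [   0.00     0.70    -0.45    -0.20]
  [  -0.40    -0.15     1.00    -0.10]
  [   0.00    -0.20     0.00     0.95]
Compute the cofactors C_ij = (−1)^(i+j)·(3×3 minor ij) of I−A; the adjugate is their transpose:
adj(I−A) = Cᵀ =
  [ 0.551875   0.328750   0.313500   0.363625]
  [ 0.171000   0.598500   0.320625   0.240750]
  [ 0.250000   0.233875   0.468750   0.217000]
  [ 0.036000   0.126000   0.067500   0.354375]
det(I−A) = Σ_j (I−A)_1j·C_1j = (0.75)(0.551875) + (-0.20)(0.171000) + (-0.30)(0.250000) + (-0.45)(0.036000) = 0.28850625
(I − A)⁻¹ = adj(I−A) / det(I−A) ≈
  [   1.9129     1.1395     1.0866     1.2604]
  [   0.5927     2.0745     1.1113     0.8345]
  [   0.8665     0.8106     1.6247     0.7522]
  [   0.1248     0.4367     0.2340     1.2283]
x = (I − A)⁻¹ d = adj(I−A)·d / det(I−A), with det(I−A) = 0.28850625:
  x_E = (0.551875·45 + 0.328750·60 + 0.313500·25 + 0.363625·95) / 0.28850625 = 86.94125 / 0.28850625 ≈ 301.35
  x_M = (0.171000·45 + 0.598500·60 + 0.320625·25 + 0.240750·95) / 0.28850625 = 74.491875 / 0.28850625 ≈ 258.20
  x_S = (0.250000·45 + 0.233875·60 + 0.468750·25 + 0.217000·95) / 0.28850625 = 57.61625 / 0.28850625 ≈ 199.71
  x_D = (0.036000·45 + 0.126000·60 + 0.067500·25 + 0.354375·95) / 0.28850625 = 44.533125 / 0.28850625 ≈ 154.36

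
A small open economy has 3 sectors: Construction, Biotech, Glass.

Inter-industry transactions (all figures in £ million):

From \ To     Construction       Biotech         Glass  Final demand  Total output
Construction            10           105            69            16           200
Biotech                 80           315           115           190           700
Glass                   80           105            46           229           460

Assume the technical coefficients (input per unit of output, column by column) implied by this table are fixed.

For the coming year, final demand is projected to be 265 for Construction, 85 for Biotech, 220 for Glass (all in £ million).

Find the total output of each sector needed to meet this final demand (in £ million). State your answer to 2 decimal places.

x_1 = 497.57, x_2 = 787.72, x_3 = 596.87

Technical coefficients a_ij = z_ij / X_j:
  a_11 = 10/200 = 0.05, a_21 = 80/200 = 0.40, a_31 = 80/200 = 0.40
  a_12 = 105/700 = 0.15, a_22 = 315/700 = 0.45, a_32 = 105/700 = 0.15
  a_13 = 69/460 = 0.15, a_23 = 115/460 = 0.25, a_33 = 46/460 = 0.10
I − A =
  [   0.95    -0.15    -0.15]
  [  -0.40     0.55    -0.25]
  [  -0.40    -0.15     0.90]
Cofactors of I−A, C_ij = (−1)^(i+j)·(minor ij) (rows/columns in the sector order above):
  C_11 = (0.55)(0.90) − (-0.25)(-0.15) = 0.4575
  C_12 = −[(-0.40)(0.90) − (-0.25)(-0.40)] = 0.4600
  C_13 = (-0.40)(-0.15) − (0.55)(-0.40) = 0.2800
  C_21 = −[(-0.15)(0.90) − (-0.15)(-0.15)] = 0.1575
  C_22 = (0.95)(0.90) − (-0.15)(-0.40) = 0.7950
  C_23 = −[(0.95)(-0.15) − (-0.15)(-0.40)] = 0.2025
  C_31 = (-0.15)(-0.25) − (-0.15)(0.55) = 0.1200
  C_32 = −[(0.95)(-0.25) − (-0.15)(-0.40)] = 0.2975
  C_33 = (0.95)(0.55) − (-0.15)(-0.40) = 0.4625
det(I−A) = Σ_j (I−A)_1j·C_1j = (0.95)(0.4575) + (-0.15)(0.4600) + (-0.15)(0.2800) = 0.323625
adj(I−A) = Cᵀ =
  [ 0.4575   0.1575   0.1200]
  [ 0.4600   0.7950   0.2975]
  [ 0.2800   0.2025   0.4625]
(I − A)⁻¹ = adj(I−A) / det(I−A) ≈
  [   1.4137     0.4867     0.3708]
  [   1.4214     2.4565     0.9193]
  [   0.8652     0.6257     1.4291]
x = (I − A)⁻¹ d = adj(I−A)·d / det(I−A), with det(I−A) = 0.323625:
  x_1 = (0.4575·265 + 0.1575·85 + 0.1200·220) / 0.323625 = 161.025 / 0.323625 ≈ 497.57
  x_2 = (0.4600·265 + 0.7950·85 + 0.2975·220) / 0.323625 = 254.925 / 0.323625 ≈ 787.72
  x_3 = (0.2800·265 + 0.2025·85 + 0.4625·220) / 0.323625 = 193.1625 / 0.323625 ≈ 596.87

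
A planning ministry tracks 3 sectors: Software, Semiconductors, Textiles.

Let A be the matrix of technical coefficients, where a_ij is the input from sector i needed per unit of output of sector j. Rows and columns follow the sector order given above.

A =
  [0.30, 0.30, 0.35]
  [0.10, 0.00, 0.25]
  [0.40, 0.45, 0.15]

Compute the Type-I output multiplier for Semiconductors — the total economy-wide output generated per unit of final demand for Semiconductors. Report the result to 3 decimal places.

m_2 = 4.270

I − A =
  [   0.70    -0.30    -0.35]
  [  -0.10     1.00    -0.25]
  [  -0.40    -0.45     0.85]
Cofactors of I−A, C_ij = (−1)^(i+j)·(minor ij) (rows/columns in the sector order above):
  C_11 = (1.00)(0.85) − (-0.25)(-0.45) = 0.7375
  C_12 = −[(-0.10)(0.85) − (-0.25)(-0.40)] = 0.1850
  C_13 = (-0.10)(-0.45) − (1.00)(-0.40) = 0.4450
  C_21 = −[(-0.30)(0.85) − (-0.35)(-0.45)] = 0.4125
  C_22 = (0.70)(0.85) − (-0.35)(-0.40) = 0.4550
  C_23 = −[(0.70)(-0.45) − (-0.30)(-0.40)] = 0.4350
  C_31 = (-0.30)(-0.25) − (-0.35)(1.00) = 0.4250
  C_32 = −[(0.70)(-0.25) − (-0.35)(-0.10)] = 0.2100
  C_33 = (0.70)(1.00) − (-0.30)(-0.10) = 0.6700
det(I−A) = Σ_j (I−A)_1j·C_1j = (0.70)(0.7375) + (-0.30)(0.1850) + (-0.35)(0.4450) = 0.3050
adj(I−A) = Cᵀ =
  [ 0.7375   0.4125   0.4250]
  [ 0.1850   0.4550   0.2100]
  [ 0.4450   0.4350   0.6700]
(I − A)⁻¹ = adj(I−A) / det(I−A) ≈
  [   2.4180     1.3525     1.3934]
  [   0.6066     1.4918     0.6885]
  [   1.4590     1.4262     2.1967]
The output multiplier for sector j is the column-j sum of the Leontief inverse (I − A)⁻¹ = adj(I−A) / det(I−A).
Column 2 of adj(I−A): (0.4125, 0.4550, 0.4350); det(I−A) = 0.3050.
m_2 = (0.4125 + 0.4550 + 0.4350) / 0.3050 = 1.3025 / 0.3050 ≈ 4.270.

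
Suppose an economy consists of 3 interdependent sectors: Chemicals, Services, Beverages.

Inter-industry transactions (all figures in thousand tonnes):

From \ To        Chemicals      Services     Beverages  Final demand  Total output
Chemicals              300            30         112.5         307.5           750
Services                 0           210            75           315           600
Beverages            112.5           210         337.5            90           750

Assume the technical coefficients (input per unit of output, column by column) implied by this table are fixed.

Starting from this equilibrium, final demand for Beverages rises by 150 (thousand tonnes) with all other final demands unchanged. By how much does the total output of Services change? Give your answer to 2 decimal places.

Δx_S = 50.53

Technical coefficients a_ij = z_ij / X_j:
  a_CC = 300/750 = 0.40, a_SC = 0/750 = 0.00, a_BC = 112.5/750 = 0.15
  a_CS = 30/600 = 0.05, a_SS = 210/600 = 0.35, a_BS = 210/600 = 0.35
  a_CB = 112.5/750 = 0.15, a_SB = 75/750 = 0.10, a_BB = 337.5/750 = 0.45
I − A =
  [   0.60    -0.05    -0.15]
  [   0.00     0.65    -0.10]
  [  -0.15    -0.35     0.55]
Cofactors of I−A, C_ij = (−1)^(i+j)·(minor ij) (rows/columns in the sector order above):
  C_11 = (0.65)(0.55) − (-0.10)(-0.35) = 0.3225
  C_12 = −[(0.00)(0.55) − (-0.10)(-0.15)] = 0.0150
  C_13 = (0.00)(-0.35) − (0.65)(-0.15) = 0.0975
  C_21 = −[(-0.05)(0.55) − (-0.15)(-0.35)] = 0.0800
  C_22 = (0.60)(0.55) − (-0.15)(-0.15) = 0.3075
  C_23 = −[(0.60)(-0.35) − (-0.05)(-0.15)] = 0.2175
  C_31 = (-0.05)(-0.10) − (-0.15)(0.65) = 0.1025
  C_32 = −[(0.60)(-0.10) − (-0.15)(0.00)] = 0.0600
  C_33 = (0.60)(0.65) − (-0.05)(0.00) = 0.3900
det(I−A) = Σ_j (I−A)_1j·C_1j = (0.60)(0.3225) + (-0.05)(0.0150) + (-0.15)(0.0975) = 0.178125
adj(I−A) = Cᵀ =
  [ 0.3225   0.0800   0.1025]
  [ 0.0150   0.3075   0.0600]
  [ 0.0975   0.2175   0.3900]
(I − A)⁻¹ = adj(I−A) / det(I−A) ≈
  [   1.8105     0.4491     0.5754]
  [   0.0842     1.7263     0.3368]
  [   0.5474     1.2211     2.1895]
Δx = (I − A)⁻¹ Δd with Δd having +150 in the Beverages component and 0 elsewhere.
So Δx_S = L_SB · (+150), where L_SB = adj(I−A)_SB / det(I−A) = 0.0600 / 0.178125.
Δx_S = 0.0600 × (+150) / 0.178125 = 9.00 / 0.178125 ≈ 50.53.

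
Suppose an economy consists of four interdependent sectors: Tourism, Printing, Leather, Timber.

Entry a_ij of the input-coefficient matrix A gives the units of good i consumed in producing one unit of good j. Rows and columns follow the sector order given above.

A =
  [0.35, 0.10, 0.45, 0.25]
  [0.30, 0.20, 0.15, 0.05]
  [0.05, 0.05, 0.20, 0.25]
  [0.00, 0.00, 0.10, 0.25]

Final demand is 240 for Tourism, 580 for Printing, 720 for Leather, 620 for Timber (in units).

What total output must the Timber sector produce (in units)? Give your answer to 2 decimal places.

x_4 = 1021.66

I − A =
  [   0.65    -0.10    -0.45    -0.25]
  [  -0.30     0.80    -0.15    -0.05]
  [  -0.05    -0.05     0.80    -0.25]
  [   0.00     0.00    -0.10     0.75]
Compute the cofactors C_ij = (−1)^(i+j)·(3×3 minor ij) of I−A; the adjugate is their transpose:
adj(I−A) = Cᵀ =
  [ 0.454125   0.075625   0.301750   0.257000]
  [ 0.178375   0.355625   0.185125   0.144875]
  [ 0.041250   0.028125   0.367500   0.138125]
  [ 0.005500   0.003750   0.049000   0.361625]
det(I−A) = Σ_j (I−A)_1j·C_1j = (0.65)(0.454125) + (-0.10)(0.178375) + (-0.45)(0.041250) + (-0.25)(0.005500) = 0.25740625
(I − A)⁻¹ = adj(I−A) / det(I−A) ≈
  [   1.7642     0.2938     1.1723     0.9984]
  [   0.6930     1.3816     0.7192     0.5628]
  [   0.1603     0.1093     1.4277     0.5366]
  [   0.0214     0.0146     0.1904     1.4049]
x = (I − A)⁻¹ d = adj(I−A)·d / det(I−A), with det(I−A) = 0.25740625:
  x_1 = (0.454125·240 + 0.075625·580 + 0.301750·720 + 0.257000·620) / 0.25740625 = 529.4525 / 0.25740625 ≈ 2056.88
  x_2 = (0.178375·240 + 0.355625·580 + 0.185125·720 + 0.144875·620) / 0.25740625 = 472.185 / 0.25740625 ≈ 1834.40
  x_3 = (0.041250·240 + 0.028125·580 + 0.367500·720 + 0.138125·620) / 0.25740625 = 376.45 / 0.25740625 ≈ 1462.47
  x_4 = (0.005500·240 + 0.003750·580 + 0.049000·720 + 0.361625·620) / 0.25740625 = 262.9825 / 0.25740625 ≈ 1021.66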